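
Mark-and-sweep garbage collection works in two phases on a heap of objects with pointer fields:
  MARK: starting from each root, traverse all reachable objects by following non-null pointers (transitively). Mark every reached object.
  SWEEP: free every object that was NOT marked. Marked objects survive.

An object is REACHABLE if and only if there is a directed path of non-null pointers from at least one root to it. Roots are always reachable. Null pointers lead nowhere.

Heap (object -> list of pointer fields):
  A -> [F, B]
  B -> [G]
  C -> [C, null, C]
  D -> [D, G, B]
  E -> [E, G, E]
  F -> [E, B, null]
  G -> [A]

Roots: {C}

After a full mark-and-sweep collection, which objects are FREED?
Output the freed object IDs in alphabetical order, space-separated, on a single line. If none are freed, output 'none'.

Answer: A B D E F G

Derivation:
Roots: C
Mark C: refs=C null C, marked=C
Unmarked (collected): A B D E F G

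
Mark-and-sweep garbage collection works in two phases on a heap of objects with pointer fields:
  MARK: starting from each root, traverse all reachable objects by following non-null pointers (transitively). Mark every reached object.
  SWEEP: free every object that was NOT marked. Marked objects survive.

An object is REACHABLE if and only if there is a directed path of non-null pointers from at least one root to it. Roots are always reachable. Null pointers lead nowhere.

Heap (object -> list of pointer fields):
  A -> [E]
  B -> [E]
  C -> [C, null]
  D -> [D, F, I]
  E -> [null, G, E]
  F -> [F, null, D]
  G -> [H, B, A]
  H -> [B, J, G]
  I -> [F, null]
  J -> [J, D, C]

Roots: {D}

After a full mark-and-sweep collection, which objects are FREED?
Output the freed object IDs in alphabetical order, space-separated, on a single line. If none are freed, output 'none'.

Roots: D
Mark D: refs=D F I, marked=D
Mark F: refs=F null D, marked=D F
Mark I: refs=F null, marked=D F I
Unmarked (collected): A B C E G H J

Answer: A B C E G H J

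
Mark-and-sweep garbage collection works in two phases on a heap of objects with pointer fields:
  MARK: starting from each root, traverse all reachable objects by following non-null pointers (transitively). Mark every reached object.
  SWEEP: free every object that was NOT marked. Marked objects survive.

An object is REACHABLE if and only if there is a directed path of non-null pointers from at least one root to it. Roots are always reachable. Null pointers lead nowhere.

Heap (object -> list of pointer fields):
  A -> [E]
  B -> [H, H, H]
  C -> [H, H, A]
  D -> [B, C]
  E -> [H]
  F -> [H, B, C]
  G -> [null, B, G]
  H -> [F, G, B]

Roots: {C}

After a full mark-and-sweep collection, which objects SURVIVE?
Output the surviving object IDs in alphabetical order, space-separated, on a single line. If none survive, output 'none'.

Answer: A B C E F G H

Derivation:
Roots: C
Mark C: refs=H H A, marked=C
Mark H: refs=F G B, marked=C H
Mark A: refs=E, marked=A C H
Mark F: refs=H B C, marked=A C F H
Mark G: refs=null B G, marked=A C F G H
Mark B: refs=H H H, marked=A B C F G H
Mark E: refs=H, marked=A B C E F G H
Unmarked (collected): D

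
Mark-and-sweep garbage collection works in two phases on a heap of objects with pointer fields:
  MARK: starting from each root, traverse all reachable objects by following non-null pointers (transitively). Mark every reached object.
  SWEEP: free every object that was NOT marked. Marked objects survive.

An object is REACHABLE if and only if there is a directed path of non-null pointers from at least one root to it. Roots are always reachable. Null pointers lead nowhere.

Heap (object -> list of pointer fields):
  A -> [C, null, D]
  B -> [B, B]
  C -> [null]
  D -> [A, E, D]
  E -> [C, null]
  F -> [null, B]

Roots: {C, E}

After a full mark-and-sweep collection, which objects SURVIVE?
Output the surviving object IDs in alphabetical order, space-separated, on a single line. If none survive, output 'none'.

Answer: C E

Derivation:
Roots: C E
Mark C: refs=null, marked=C
Mark E: refs=C null, marked=C E
Unmarked (collected): A B D F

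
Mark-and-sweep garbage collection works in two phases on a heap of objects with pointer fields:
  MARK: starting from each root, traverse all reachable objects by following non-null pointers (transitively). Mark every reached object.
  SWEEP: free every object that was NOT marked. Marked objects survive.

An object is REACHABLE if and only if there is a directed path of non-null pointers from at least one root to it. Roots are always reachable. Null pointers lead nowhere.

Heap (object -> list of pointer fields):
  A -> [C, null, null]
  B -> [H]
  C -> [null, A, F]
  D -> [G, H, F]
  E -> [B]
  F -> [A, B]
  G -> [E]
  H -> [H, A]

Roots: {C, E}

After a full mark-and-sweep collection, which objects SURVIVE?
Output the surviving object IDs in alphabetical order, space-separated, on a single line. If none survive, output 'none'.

Roots: C E
Mark C: refs=null A F, marked=C
Mark E: refs=B, marked=C E
Mark A: refs=C null null, marked=A C E
Mark F: refs=A B, marked=A C E F
Mark B: refs=H, marked=A B C E F
Mark H: refs=H A, marked=A B C E F H
Unmarked (collected): D G

Answer: A B C E F H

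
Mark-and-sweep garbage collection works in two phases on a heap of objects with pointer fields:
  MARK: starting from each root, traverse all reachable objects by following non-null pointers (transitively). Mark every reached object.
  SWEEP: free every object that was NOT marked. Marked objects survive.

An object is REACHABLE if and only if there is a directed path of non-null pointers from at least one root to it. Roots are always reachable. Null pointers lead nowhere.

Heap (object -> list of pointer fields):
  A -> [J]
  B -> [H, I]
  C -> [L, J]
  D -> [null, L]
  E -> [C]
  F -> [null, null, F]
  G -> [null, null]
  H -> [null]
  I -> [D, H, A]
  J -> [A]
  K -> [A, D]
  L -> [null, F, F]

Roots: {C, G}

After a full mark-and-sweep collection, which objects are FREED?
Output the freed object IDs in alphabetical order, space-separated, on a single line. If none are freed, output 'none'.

Roots: C G
Mark C: refs=L J, marked=C
Mark G: refs=null null, marked=C G
Mark L: refs=null F F, marked=C G L
Mark J: refs=A, marked=C G J L
Mark F: refs=null null F, marked=C F G J L
Mark A: refs=J, marked=A C F G J L
Unmarked (collected): B D E H I K

Answer: B D E H I K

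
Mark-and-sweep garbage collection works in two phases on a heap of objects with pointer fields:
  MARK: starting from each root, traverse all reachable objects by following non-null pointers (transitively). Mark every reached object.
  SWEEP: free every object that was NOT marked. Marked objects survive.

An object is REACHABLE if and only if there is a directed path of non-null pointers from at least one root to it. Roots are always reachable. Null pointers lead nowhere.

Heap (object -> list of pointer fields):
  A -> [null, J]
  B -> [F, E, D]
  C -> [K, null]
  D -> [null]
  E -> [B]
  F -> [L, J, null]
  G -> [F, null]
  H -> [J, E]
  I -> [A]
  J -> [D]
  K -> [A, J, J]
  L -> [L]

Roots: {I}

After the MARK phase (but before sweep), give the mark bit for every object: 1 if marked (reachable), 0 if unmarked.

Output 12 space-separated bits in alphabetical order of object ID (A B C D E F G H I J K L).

Roots: I
Mark I: refs=A, marked=I
Mark A: refs=null J, marked=A I
Mark J: refs=D, marked=A I J
Mark D: refs=null, marked=A D I J
Unmarked (collected): B C E F G H K L

Answer: 1 0 0 1 0 0 0 0 1 1 0 0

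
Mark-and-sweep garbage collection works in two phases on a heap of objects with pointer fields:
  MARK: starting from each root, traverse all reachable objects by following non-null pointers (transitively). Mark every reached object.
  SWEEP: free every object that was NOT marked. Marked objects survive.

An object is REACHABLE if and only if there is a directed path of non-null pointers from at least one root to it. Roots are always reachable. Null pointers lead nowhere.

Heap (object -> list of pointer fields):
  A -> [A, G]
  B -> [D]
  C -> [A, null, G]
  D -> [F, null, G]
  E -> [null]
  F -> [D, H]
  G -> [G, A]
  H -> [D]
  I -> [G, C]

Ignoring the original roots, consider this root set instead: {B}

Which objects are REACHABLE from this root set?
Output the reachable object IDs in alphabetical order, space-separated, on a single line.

Answer: A B D F G H

Derivation:
Roots: B
Mark B: refs=D, marked=B
Mark D: refs=F null G, marked=B D
Mark F: refs=D H, marked=B D F
Mark G: refs=G A, marked=B D F G
Mark H: refs=D, marked=B D F G H
Mark A: refs=A G, marked=A B D F G H
Unmarked (collected): C E I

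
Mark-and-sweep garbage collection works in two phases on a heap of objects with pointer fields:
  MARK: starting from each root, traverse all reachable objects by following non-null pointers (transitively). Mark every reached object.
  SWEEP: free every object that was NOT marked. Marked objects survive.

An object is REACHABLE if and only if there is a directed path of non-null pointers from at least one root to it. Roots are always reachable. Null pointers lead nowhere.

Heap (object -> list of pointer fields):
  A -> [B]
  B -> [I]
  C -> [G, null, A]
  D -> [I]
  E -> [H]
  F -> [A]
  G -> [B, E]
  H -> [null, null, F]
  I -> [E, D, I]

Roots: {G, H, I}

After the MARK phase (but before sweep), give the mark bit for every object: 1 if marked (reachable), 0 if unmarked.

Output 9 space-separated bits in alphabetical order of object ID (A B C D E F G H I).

Roots: G H I
Mark G: refs=B E, marked=G
Mark H: refs=null null F, marked=G H
Mark I: refs=E D I, marked=G H I
Mark B: refs=I, marked=B G H I
Mark E: refs=H, marked=B E G H I
Mark F: refs=A, marked=B E F G H I
Mark D: refs=I, marked=B D E F G H I
Mark A: refs=B, marked=A B D E F G H I
Unmarked (collected): C

Answer: 1 1 0 1 1 1 1 1 1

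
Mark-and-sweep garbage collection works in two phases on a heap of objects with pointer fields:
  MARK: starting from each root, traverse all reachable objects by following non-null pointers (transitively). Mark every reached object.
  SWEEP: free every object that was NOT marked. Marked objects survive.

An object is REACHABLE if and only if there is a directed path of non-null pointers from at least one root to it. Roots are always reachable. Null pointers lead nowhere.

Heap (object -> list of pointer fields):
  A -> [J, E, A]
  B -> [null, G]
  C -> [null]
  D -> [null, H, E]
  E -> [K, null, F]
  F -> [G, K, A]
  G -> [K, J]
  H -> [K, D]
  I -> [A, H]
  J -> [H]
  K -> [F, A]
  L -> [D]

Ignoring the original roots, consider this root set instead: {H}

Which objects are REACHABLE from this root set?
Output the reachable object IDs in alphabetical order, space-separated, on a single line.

Answer: A D E F G H J K

Derivation:
Roots: H
Mark H: refs=K D, marked=H
Mark K: refs=F A, marked=H K
Mark D: refs=null H E, marked=D H K
Mark F: refs=G K A, marked=D F H K
Mark A: refs=J E A, marked=A D F H K
Mark E: refs=K null F, marked=A D E F H K
Mark G: refs=K J, marked=A D E F G H K
Mark J: refs=H, marked=A D E F G H J K
Unmarked (collected): B C I L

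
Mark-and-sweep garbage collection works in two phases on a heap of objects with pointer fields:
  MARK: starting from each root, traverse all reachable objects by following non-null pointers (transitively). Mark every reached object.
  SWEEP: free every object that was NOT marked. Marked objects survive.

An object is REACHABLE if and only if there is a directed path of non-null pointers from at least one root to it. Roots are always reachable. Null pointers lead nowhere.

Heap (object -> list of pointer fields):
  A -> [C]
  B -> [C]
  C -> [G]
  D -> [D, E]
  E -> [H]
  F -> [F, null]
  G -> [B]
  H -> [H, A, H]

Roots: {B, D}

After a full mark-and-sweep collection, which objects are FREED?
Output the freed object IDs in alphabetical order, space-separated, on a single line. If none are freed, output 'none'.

Answer: F

Derivation:
Roots: B D
Mark B: refs=C, marked=B
Mark D: refs=D E, marked=B D
Mark C: refs=G, marked=B C D
Mark E: refs=H, marked=B C D E
Mark G: refs=B, marked=B C D E G
Mark H: refs=H A H, marked=B C D E G H
Mark A: refs=C, marked=A B C D E G H
Unmarked (collected): F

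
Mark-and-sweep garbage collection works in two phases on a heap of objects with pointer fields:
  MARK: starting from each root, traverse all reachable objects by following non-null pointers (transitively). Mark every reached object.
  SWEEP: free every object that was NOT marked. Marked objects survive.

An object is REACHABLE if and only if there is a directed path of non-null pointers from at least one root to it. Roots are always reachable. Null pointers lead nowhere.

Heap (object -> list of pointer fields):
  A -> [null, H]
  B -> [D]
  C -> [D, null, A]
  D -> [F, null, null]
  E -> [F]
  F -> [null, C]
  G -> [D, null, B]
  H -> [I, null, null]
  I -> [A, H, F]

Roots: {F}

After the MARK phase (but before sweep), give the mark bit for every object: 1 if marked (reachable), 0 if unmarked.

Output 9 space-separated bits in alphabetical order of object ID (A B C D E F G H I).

Roots: F
Mark F: refs=null C, marked=F
Mark C: refs=D null A, marked=C F
Mark D: refs=F null null, marked=C D F
Mark A: refs=null H, marked=A C D F
Mark H: refs=I null null, marked=A C D F H
Mark I: refs=A H F, marked=A C D F H I
Unmarked (collected): B E G

Answer: 1 0 1 1 0 1 0 1 1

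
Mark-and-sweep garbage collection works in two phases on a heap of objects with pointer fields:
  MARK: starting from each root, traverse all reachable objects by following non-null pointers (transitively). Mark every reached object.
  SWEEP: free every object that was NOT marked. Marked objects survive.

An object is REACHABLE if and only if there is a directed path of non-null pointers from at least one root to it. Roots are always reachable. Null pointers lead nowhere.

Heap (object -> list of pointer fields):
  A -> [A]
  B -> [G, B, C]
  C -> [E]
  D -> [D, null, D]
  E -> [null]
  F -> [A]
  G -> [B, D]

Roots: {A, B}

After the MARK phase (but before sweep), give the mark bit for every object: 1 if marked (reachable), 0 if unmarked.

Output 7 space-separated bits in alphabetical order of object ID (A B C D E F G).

Roots: A B
Mark A: refs=A, marked=A
Mark B: refs=G B C, marked=A B
Mark G: refs=B D, marked=A B G
Mark C: refs=E, marked=A B C G
Mark D: refs=D null D, marked=A B C D G
Mark E: refs=null, marked=A B C D E G
Unmarked (collected): F

Answer: 1 1 1 1 1 0 1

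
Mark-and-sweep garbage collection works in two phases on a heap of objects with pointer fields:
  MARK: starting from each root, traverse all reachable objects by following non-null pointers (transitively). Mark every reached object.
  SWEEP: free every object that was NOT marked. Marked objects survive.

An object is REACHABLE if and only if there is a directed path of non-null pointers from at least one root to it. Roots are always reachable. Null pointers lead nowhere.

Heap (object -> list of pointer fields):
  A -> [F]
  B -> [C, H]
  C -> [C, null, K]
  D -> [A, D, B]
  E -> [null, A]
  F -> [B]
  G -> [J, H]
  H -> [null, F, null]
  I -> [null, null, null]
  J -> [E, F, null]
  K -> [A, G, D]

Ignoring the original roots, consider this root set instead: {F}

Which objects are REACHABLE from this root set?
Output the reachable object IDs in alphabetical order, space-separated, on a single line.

Answer: A B C D E F G H J K

Derivation:
Roots: F
Mark F: refs=B, marked=F
Mark B: refs=C H, marked=B F
Mark C: refs=C null K, marked=B C F
Mark H: refs=null F null, marked=B C F H
Mark K: refs=A G D, marked=B C F H K
Mark A: refs=F, marked=A B C F H K
Mark G: refs=J H, marked=A B C F G H K
Mark D: refs=A D B, marked=A B C D F G H K
Mark J: refs=E F null, marked=A B C D F G H J K
Mark E: refs=null A, marked=A B C D E F G H J K
Unmarked (collected): I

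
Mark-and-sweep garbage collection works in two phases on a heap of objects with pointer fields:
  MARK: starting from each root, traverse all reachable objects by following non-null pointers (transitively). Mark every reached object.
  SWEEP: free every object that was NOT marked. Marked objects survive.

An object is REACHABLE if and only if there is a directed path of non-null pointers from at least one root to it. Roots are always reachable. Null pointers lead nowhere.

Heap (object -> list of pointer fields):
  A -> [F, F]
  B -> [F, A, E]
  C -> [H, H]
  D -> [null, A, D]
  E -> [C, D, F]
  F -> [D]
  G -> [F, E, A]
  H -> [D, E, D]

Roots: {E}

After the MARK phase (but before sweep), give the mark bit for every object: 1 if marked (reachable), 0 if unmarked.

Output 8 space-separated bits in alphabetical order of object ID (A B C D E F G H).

Answer: 1 0 1 1 1 1 0 1

Derivation:
Roots: E
Mark E: refs=C D F, marked=E
Mark C: refs=H H, marked=C E
Mark D: refs=null A D, marked=C D E
Mark F: refs=D, marked=C D E F
Mark H: refs=D E D, marked=C D E F H
Mark A: refs=F F, marked=A C D E F H
Unmarked (collected): B G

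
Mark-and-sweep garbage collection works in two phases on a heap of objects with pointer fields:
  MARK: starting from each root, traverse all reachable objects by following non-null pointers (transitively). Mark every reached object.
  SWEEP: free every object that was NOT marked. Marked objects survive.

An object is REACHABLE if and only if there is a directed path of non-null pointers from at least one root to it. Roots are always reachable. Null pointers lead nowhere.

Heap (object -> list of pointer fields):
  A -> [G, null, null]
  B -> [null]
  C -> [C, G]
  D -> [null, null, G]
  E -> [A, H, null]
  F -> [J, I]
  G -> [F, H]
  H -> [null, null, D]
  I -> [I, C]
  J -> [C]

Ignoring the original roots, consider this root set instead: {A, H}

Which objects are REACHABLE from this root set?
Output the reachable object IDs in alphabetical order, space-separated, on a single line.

Answer: A C D F G H I J

Derivation:
Roots: A H
Mark A: refs=G null null, marked=A
Mark H: refs=null null D, marked=A H
Mark G: refs=F H, marked=A G H
Mark D: refs=null null G, marked=A D G H
Mark F: refs=J I, marked=A D F G H
Mark J: refs=C, marked=A D F G H J
Mark I: refs=I C, marked=A D F G H I J
Mark C: refs=C G, marked=A C D F G H I J
Unmarked (collected): B E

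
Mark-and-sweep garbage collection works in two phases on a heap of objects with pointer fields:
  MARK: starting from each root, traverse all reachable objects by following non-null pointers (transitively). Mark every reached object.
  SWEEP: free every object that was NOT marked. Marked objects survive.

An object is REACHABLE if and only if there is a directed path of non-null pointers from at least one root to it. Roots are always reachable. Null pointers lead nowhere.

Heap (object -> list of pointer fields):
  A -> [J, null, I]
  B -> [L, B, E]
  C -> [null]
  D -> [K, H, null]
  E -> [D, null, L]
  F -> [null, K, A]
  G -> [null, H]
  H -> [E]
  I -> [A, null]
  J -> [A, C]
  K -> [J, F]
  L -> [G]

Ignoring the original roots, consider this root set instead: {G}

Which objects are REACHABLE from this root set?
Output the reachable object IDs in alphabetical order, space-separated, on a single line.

Answer: A C D E F G H I J K L

Derivation:
Roots: G
Mark G: refs=null H, marked=G
Mark H: refs=E, marked=G H
Mark E: refs=D null L, marked=E G H
Mark D: refs=K H null, marked=D E G H
Mark L: refs=G, marked=D E G H L
Mark K: refs=J F, marked=D E G H K L
Mark J: refs=A C, marked=D E G H J K L
Mark F: refs=null K A, marked=D E F G H J K L
Mark A: refs=J null I, marked=A D E F G H J K L
Mark C: refs=null, marked=A C D E F G H J K L
Mark I: refs=A null, marked=A C D E F G H I J K L
Unmarked (collected): B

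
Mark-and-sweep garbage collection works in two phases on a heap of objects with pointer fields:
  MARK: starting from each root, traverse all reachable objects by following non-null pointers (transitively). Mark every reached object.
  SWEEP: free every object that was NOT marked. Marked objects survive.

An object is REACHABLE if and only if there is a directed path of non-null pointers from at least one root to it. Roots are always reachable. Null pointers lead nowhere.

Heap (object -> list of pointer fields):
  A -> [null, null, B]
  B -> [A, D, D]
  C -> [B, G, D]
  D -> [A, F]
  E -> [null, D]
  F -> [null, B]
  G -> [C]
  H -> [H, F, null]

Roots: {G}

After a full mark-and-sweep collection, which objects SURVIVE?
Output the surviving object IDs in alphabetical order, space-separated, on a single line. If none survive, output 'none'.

Roots: G
Mark G: refs=C, marked=G
Mark C: refs=B G D, marked=C G
Mark B: refs=A D D, marked=B C G
Mark D: refs=A F, marked=B C D G
Mark A: refs=null null B, marked=A B C D G
Mark F: refs=null B, marked=A B C D F G
Unmarked (collected): E H

Answer: A B C D F G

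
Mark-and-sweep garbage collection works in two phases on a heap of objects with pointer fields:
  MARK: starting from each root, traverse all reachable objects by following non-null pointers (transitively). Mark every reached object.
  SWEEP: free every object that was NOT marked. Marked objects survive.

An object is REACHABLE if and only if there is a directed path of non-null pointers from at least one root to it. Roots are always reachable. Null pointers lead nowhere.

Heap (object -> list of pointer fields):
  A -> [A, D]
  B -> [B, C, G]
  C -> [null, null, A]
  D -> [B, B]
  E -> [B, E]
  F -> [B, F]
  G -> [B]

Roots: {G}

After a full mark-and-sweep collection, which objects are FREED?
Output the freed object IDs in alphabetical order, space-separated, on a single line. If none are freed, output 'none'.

Answer: E F

Derivation:
Roots: G
Mark G: refs=B, marked=G
Mark B: refs=B C G, marked=B G
Mark C: refs=null null A, marked=B C G
Mark A: refs=A D, marked=A B C G
Mark D: refs=B B, marked=A B C D G
Unmarked (collected): E F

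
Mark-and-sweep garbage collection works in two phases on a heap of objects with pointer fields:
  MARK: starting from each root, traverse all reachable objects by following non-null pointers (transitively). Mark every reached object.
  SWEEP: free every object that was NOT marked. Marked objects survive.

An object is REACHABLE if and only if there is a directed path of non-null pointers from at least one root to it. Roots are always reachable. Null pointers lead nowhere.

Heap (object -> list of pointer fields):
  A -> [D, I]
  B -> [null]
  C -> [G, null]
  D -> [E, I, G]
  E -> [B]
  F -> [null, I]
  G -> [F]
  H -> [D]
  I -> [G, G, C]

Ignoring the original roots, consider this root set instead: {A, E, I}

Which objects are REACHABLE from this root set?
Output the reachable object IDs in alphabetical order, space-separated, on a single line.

Roots: A E I
Mark A: refs=D I, marked=A
Mark E: refs=B, marked=A E
Mark I: refs=G G C, marked=A E I
Mark D: refs=E I G, marked=A D E I
Mark B: refs=null, marked=A B D E I
Mark G: refs=F, marked=A B D E G I
Mark C: refs=G null, marked=A B C D E G I
Mark F: refs=null I, marked=A B C D E F G I
Unmarked (collected): H

Answer: A B C D E F G I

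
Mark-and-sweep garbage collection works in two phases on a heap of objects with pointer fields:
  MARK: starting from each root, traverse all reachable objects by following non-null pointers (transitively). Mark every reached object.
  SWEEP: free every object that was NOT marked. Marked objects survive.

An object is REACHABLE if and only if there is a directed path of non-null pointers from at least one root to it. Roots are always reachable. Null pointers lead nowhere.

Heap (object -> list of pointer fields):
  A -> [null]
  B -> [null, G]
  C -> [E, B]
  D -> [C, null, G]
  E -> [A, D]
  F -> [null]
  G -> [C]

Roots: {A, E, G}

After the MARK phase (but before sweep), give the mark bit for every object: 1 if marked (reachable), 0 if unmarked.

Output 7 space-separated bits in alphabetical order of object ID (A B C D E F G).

Answer: 1 1 1 1 1 0 1

Derivation:
Roots: A E G
Mark A: refs=null, marked=A
Mark E: refs=A D, marked=A E
Mark G: refs=C, marked=A E G
Mark D: refs=C null G, marked=A D E G
Mark C: refs=E B, marked=A C D E G
Mark B: refs=null G, marked=A B C D E G
Unmarked (collected): F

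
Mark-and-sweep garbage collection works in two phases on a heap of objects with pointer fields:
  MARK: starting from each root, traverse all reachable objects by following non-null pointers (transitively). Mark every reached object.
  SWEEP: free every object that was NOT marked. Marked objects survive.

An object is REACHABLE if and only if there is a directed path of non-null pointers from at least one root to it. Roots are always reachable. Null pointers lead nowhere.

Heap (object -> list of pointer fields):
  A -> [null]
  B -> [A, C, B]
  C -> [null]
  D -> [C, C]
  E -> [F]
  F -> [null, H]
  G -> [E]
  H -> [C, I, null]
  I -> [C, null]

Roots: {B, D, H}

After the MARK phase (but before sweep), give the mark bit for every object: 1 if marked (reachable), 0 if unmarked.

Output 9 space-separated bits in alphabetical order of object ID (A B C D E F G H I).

Roots: B D H
Mark B: refs=A C B, marked=B
Mark D: refs=C C, marked=B D
Mark H: refs=C I null, marked=B D H
Mark A: refs=null, marked=A B D H
Mark C: refs=null, marked=A B C D H
Mark I: refs=C null, marked=A B C D H I
Unmarked (collected): E F G

Answer: 1 1 1 1 0 0 0 1 1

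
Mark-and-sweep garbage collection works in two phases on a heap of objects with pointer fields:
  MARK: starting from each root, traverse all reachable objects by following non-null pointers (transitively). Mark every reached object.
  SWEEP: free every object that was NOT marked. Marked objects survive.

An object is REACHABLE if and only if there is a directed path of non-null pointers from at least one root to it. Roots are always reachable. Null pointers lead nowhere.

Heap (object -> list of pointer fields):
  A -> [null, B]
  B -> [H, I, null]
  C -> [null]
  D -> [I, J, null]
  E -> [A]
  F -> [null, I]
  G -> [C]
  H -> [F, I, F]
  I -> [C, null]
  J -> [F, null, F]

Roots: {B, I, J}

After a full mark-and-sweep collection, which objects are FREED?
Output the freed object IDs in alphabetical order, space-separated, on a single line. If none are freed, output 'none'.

Roots: B I J
Mark B: refs=H I null, marked=B
Mark I: refs=C null, marked=B I
Mark J: refs=F null F, marked=B I J
Mark H: refs=F I F, marked=B H I J
Mark C: refs=null, marked=B C H I J
Mark F: refs=null I, marked=B C F H I J
Unmarked (collected): A D E G

Answer: A D E G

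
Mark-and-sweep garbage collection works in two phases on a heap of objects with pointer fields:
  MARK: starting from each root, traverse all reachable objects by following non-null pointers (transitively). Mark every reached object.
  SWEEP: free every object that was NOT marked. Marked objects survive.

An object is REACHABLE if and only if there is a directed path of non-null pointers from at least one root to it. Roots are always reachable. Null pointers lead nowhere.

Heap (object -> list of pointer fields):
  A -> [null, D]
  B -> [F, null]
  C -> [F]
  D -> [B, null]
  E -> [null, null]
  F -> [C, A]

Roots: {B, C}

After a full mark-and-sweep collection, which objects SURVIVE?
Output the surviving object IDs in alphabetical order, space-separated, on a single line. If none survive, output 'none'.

Roots: B C
Mark B: refs=F null, marked=B
Mark C: refs=F, marked=B C
Mark F: refs=C A, marked=B C F
Mark A: refs=null D, marked=A B C F
Mark D: refs=B null, marked=A B C D F
Unmarked (collected): E

Answer: A B C D F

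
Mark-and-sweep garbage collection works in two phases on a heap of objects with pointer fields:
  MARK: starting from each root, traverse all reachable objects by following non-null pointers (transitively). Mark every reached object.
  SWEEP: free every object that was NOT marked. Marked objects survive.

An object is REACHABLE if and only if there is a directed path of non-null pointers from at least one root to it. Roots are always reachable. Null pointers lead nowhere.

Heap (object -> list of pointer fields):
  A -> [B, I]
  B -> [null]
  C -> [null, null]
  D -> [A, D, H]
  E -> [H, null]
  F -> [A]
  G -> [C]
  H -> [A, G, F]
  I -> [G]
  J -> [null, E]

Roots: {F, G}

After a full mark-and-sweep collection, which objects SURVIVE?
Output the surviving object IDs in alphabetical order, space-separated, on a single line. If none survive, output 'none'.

Roots: F G
Mark F: refs=A, marked=F
Mark G: refs=C, marked=F G
Mark A: refs=B I, marked=A F G
Mark C: refs=null null, marked=A C F G
Mark B: refs=null, marked=A B C F G
Mark I: refs=G, marked=A B C F G I
Unmarked (collected): D E H J

Answer: A B C F G I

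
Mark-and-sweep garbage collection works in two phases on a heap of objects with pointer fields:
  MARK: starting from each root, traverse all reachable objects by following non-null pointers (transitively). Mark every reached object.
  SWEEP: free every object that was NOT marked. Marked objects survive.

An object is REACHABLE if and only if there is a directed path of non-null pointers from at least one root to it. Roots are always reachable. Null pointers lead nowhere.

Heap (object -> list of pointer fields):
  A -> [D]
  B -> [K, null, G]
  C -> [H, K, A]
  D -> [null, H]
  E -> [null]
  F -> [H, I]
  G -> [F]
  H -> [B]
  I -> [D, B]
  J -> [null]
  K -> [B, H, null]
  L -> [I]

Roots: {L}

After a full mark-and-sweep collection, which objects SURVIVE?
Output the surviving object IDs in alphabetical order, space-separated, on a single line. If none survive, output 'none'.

Roots: L
Mark L: refs=I, marked=L
Mark I: refs=D B, marked=I L
Mark D: refs=null H, marked=D I L
Mark B: refs=K null G, marked=B D I L
Mark H: refs=B, marked=B D H I L
Mark K: refs=B H null, marked=B D H I K L
Mark G: refs=F, marked=B D G H I K L
Mark F: refs=H I, marked=B D F G H I K L
Unmarked (collected): A C E J

Answer: B D F G H I K L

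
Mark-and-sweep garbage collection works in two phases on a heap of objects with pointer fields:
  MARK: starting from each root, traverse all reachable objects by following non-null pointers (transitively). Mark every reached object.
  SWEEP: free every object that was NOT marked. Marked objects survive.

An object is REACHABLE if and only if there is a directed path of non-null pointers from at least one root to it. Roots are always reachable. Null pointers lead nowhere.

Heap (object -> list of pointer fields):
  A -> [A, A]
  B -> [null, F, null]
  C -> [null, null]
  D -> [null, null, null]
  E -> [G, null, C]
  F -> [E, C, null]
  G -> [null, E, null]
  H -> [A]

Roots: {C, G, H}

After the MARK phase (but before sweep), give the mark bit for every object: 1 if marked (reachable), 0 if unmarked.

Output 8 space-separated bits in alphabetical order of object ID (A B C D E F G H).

Answer: 1 0 1 0 1 0 1 1

Derivation:
Roots: C G H
Mark C: refs=null null, marked=C
Mark G: refs=null E null, marked=C G
Mark H: refs=A, marked=C G H
Mark E: refs=G null C, marked=C E G H
Mark A: refs=A A, marked=A C E G H
Unmarked (collected): B D F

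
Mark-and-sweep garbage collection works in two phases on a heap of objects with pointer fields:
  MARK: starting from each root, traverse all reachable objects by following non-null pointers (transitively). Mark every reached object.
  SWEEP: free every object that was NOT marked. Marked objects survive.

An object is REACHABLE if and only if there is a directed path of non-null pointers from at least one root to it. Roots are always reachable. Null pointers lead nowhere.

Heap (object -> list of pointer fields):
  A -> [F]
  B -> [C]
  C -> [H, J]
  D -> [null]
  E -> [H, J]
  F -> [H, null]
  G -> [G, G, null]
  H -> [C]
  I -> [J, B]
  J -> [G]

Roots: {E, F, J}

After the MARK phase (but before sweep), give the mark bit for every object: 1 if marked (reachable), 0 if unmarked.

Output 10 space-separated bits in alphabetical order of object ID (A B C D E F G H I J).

Roots: E F J
Mark E: refs=H J, marked=E
Mark F: refs=H null, marked=E F
Mark J: refs=G, marked=E F J
Mark H: refs=C, marked=E F H J
Mark G: refs=G G null, marked=E F G H J
Mark C: refs=H J, marked=C E F G H J
Unmarked (collected): A B D I

Answer: 0 0 1 0 1 1 1 1 0 1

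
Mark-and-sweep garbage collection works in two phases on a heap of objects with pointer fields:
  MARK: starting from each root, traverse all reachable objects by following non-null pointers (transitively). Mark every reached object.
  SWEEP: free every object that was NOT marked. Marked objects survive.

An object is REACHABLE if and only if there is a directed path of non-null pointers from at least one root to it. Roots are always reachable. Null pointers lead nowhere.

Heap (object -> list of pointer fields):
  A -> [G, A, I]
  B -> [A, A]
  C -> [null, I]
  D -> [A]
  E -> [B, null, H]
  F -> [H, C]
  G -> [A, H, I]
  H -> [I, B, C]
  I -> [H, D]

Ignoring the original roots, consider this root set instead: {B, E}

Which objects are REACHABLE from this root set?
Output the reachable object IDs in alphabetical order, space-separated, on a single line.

Roots: B E
Mark B: refs=A A, marked=B
Mark E: refs=B null H, marked=B E
Mark A: refs=G A I, marked=A B E
Mark H: refs=I B C, marked=A B E H
Mark G: refs=A H I, marked=A B E G H
Mark I: refs=H D, marked=A B E G H I
Mark C: refs=null I, marked=A B C E G H I
Mark D: refs=A, marked=A B C D E G H I
Unmarked (collected): F

Answer: A B C D E G H I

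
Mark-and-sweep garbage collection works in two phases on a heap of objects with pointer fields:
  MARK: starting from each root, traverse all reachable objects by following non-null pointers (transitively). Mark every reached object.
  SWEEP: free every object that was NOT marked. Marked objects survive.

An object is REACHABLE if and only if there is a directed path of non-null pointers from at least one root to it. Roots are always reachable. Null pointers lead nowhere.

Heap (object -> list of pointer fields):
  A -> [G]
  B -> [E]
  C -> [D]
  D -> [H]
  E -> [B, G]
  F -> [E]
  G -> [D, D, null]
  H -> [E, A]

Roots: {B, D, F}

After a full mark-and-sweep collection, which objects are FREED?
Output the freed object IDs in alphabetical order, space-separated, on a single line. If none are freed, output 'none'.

Answer: C

Derivation:
Roots: B D F
Mark B: refs=E, marked=B
Mark D: refs=H, marked=B D
Mark F: refs=E, marked=B D F
Mark E: refs=B G, marked=B D E F
Mark H: refs=E A, marked=B D E F H
Mark G: refs=D D null, marked=B D E F G H
Mark A: refs=G, marked=A B D E F G H
Unmarked (collected): C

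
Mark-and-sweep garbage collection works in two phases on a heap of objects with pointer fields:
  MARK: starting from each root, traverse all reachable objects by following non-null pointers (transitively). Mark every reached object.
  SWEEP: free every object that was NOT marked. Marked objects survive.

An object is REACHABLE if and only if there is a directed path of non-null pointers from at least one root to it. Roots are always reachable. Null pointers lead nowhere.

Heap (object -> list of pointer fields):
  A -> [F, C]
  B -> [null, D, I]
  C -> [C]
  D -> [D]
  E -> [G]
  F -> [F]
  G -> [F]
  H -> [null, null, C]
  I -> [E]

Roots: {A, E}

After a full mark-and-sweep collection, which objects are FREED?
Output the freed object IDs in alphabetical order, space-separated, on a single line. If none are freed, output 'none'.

Answer: B D H I

Derivation:
Roots: A E
Mark A: refs=F C, marked=A
Mark E: refs=G, marked=A E
Mark F: refs=F, marked=A E F
Mark C: refs=C, marked=A C E F
Mark G: refs=F, marked=A C E F G
Unmarked (collected): B D H I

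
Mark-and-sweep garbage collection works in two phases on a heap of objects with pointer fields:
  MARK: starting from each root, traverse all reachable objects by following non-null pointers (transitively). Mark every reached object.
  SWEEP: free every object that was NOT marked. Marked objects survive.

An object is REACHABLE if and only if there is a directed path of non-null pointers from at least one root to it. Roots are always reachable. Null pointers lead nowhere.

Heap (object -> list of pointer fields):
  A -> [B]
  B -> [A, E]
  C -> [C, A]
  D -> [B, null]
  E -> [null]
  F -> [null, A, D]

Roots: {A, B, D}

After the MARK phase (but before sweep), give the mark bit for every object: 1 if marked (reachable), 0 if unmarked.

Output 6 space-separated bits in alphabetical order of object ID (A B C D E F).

Answer: 1 1 0 1 1 0

Derivation:
Roots: A B D
Mark A: refs=B, marked=A
Mark B: refs=A E, marked=A B
Mark D: refs=B null, marked=A B D
Mark E: refs=null, marked=A B D E
Unmarked (collected): C F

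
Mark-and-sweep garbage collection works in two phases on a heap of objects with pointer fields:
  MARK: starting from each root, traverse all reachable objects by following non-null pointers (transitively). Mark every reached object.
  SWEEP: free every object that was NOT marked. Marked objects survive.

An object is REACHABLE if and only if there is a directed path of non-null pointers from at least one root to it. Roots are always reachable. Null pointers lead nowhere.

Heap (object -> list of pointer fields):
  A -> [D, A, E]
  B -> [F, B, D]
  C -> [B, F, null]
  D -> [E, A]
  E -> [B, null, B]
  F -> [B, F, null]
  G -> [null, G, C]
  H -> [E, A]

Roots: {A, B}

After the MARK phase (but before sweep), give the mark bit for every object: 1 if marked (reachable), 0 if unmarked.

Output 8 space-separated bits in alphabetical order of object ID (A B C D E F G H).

Answer: 1 1 0 1 1 1 0 0

Derivation:
Roots: A B
Mark A: refs=D A E, marked=A
Mark B: refs=F B D, marked=A B
Mark D: refs=E A, marked=A B D
Mark E: refs=B null B, marked=A B D E
Mark F: refs=B F null, marked=A B D E F
Unmarked (collected): C G H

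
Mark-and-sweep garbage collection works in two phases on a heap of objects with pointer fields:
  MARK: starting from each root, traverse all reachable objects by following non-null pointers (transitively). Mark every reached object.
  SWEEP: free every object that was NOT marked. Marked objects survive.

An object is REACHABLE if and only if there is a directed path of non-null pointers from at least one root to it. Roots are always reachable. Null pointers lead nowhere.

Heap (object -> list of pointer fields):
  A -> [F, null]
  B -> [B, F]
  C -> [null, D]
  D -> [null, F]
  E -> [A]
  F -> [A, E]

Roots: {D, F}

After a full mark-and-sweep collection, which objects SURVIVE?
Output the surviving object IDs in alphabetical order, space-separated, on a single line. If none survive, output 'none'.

Answer: A D E F

Derivation:
Roots: D F
Mark D: refs=null F, marked=D
Mark F: refs=A E, marked=D F
Mark A: refs=F null, marked=A D F
Mark E: refs=A, marked=A D E F
Unmarked (collected): B C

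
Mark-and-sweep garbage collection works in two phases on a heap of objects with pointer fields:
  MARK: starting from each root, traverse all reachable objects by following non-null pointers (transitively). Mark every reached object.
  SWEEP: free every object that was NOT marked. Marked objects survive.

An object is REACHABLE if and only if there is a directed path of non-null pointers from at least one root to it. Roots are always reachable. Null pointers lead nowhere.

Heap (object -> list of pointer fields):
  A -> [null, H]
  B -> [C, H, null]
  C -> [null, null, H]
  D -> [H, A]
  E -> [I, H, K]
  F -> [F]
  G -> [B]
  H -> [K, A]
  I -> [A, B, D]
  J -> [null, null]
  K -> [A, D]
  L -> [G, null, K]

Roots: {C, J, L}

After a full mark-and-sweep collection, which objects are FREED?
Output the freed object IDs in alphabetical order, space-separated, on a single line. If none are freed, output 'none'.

Roots: C J L
Mark C: refs=null null H, marked=C
Mark J: refs=null null, marked=C J
Mark L: refs=G null K, marked=C J L
Mark H: refs=K A, marked=C H J L
Mark G: refs=B, marked=C G H J L
Mark K: refs=A D, marked=C G H J K L
Mark A: refs=null H, marked=A C G H J K L
Mark B: refs=C H null, marked=A B C G H J K L
Mark D: refs=H A, marked=A B C D G H J K L
Unmarked (collected): E F I

Answer: E F I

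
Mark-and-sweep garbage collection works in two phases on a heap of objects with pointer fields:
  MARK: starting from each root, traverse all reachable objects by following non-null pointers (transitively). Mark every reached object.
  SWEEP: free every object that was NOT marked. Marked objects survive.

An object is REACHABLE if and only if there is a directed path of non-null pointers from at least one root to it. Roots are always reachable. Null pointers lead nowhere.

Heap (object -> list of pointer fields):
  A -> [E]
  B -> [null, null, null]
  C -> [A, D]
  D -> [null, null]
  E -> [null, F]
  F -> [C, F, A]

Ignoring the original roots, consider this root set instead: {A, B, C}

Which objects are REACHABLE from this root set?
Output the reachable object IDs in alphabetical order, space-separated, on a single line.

Roots: A B C
Mark A: refs=E, marked=A
Mark B: refs=null null null, marked=A B
Mark C: refs=A D, marked=A B C
Mark E: refs=null F, marked=A B C E
Mark D: refs=null null, marked=A B C D E
Mark F: refs=C F A, marked=A B C D E F
Unmarked (collected): (none)

Answer: A B C D E F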